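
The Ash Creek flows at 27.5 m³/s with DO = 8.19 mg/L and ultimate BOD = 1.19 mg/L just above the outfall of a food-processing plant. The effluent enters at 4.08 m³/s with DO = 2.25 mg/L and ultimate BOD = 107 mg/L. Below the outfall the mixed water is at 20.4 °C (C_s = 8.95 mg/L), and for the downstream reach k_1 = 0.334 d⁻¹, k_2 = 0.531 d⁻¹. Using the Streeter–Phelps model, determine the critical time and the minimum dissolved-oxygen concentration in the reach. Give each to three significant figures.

Mixed DO = (27.5×8.19 + 4.08×2.25)/(27.5+4.08) = 234.4/31.58 = 7.423 mg/L.
Mixed L₀ = (27.5×1.19 + 4.08×107)/(31.58) = 469.3/31.58 = 14.86 mg/L.
Initial deficit D₀ = C_s − DO₀ = 8.95 − 7.423 = 1.527 mg/L.
t_c = (1/0.1970) ln[(0.531/0.334)(1 − 1.527×0.1970/(0.334×14.86))] = 5.076 × ln(1.493) = 2.036 d.
D_c = (0.334/0.531) × 14.86 × e^(−0.334×2.036) = 0.6290 × 14.86 × 0.5066 = 4.735 mg/L.
Minimum DO = 8.95 − 4.735 = 4.215 mg/L.

t_c ≈ 2.04 d; minimum DO ≈ 4.21 mg/L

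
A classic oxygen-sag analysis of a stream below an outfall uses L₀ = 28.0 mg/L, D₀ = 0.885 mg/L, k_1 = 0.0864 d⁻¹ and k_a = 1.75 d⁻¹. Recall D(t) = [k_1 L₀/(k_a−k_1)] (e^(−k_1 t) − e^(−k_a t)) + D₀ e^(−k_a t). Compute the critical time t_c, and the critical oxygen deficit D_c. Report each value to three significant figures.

At the critical point dD/dt = 0, so k_1 L₀ e^(−k_1 t) = k_a D. Substituting D(t) from the Streeter–Phelps equation and solving for t gives
t_c = ln[(k_a/k_1)(1 − D₀(k_a−k_1)/(k_1 L₀))] / (k_a−k_1).
Here k_a−k_1 = 1.664 d⁻¹ and 1 − D₀(k_a−k_1)/(k_1 L₀) = 1 − 0.885×1.664/(0.0864×28.0) = 0.3914, so
t_c = ln(20.25 × 0.3914) / 1.664 = 2.070 / 1.664 = 1.245 d.
L(t_c) = L₀ e^(−k_1 t_c) = 28.0 × 0.8981 = 25.15 mg/L, and at the critical point k_a D_c = k_1 L, so D_c = (0.0864/1.75) × 25.15 = 1.241 mg/L.

t_c ≈ 1.24 d; D_c ≈ 1.24 mg/L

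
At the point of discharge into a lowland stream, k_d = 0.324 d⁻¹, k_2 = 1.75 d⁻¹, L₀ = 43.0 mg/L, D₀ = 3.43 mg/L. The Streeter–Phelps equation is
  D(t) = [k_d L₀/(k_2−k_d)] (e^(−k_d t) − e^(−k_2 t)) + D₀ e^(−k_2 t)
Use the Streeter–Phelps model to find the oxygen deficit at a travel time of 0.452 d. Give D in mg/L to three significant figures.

D ≈ 5.56 mg/L

k_d L₀/(k_2−k_d) = 0.324×43.0/(1.75−0.324) = 13.93/1.426 = 9.770 mg/L.
e^(−k_d t) = e^(−0.324×0.4520) = 0.8638; e^(−k_2 t) = e^(−1.75×0.4520) = 0.4534.
D = 9.770 × (0.8638 − 0.4534) + 3.43 × 0.4534 = 4.009 + 1.555 = 5.565 mg/L.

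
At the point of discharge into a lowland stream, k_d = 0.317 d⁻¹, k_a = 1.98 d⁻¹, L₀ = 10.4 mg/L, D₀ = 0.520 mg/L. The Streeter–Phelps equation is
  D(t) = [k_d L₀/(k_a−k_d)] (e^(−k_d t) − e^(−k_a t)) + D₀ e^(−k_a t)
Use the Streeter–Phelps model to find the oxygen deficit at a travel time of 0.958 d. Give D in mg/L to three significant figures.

D ≈ 1.24 mg/L

k_d L₀/(k_a−k_d) = 0.317×10.4/(1.98−0.317) = 3.297/1.663 = 1.982 mg/L.
e^(−k_d t) = e^(−0.317×0.9580) = 0.7381; e^(−k_a t) = e^(−1.98×0.9580) = 0.1500.
D = 1.982 × (0.7381 − 0.1500) + 0.520 × 0.1500 = 1.166 + 0.07802 = 1.244 mg/L.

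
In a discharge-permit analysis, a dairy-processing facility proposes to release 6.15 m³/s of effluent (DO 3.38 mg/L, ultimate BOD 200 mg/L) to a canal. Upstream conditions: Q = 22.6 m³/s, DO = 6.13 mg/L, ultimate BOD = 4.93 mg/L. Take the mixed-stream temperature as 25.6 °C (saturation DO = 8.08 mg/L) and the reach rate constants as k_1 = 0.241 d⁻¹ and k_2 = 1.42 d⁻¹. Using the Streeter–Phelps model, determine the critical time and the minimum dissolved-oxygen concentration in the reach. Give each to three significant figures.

Mixed DO = (22.6×6.13 + 6.15×3.38)/(22.6+6.15) = 159.3/28.75 = 5.542 mg/L.
Mixed L₀ = (22.6×4.93 + 6.15×200)/(28.75) = 1341/28.75 = 46.66 mg/L.
Initial deficit D₀ = C_s − DO₀ = 8.08 − 5.542 = 2.538 mg/L.
t_c = (1/1.179) ln[(1.42/0.241)(1 − 2.538×1.179/(0.241×46.66))] = 0.8482 × ln(4.324) = 1.242 d.
D_c = (0.241/1.42) × 46.66 × e^(−0.241×1.242) = 0.1697 × 46.66 × 0.7413 = 5.870 mg/L.
Minimum DO = 8.08 − 5.870 = 2.210 mg/L.

t_c ≈ 1.24 d; minimum DO ≈ 2.21 mg/L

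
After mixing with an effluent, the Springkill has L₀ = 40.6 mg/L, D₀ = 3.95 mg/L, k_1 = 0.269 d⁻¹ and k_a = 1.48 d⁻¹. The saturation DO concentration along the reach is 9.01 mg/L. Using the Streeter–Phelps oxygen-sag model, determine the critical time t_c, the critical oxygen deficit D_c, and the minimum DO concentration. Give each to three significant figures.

With k_a/k_1 = 5.502 and 1 − D₀(k_a−k_1)/(k_1 L₀) = 0.5620,
t_c = ln(5.502 × 0.5620) / (1.48 − 0.269) = ln(3.092) / 1.211 = 1.129/1.211 = 0.9322 d.
D_c = (k_1/k_a) L₀ e^(−k_1 t_c) = (0.269/1.48) × 40.6 × e^(−0.269×0.9322) = 0.1818 × 40.6 × 0.7782 = 5.743 mg/L.
Minimum DO = C_s − D_c = 9.01 − 5.743 = 3.267 mg/L.

t_c ≈ 0.932 d; D_c ≈ 5.74 mg/L; min DO ≈ 3.27 mg/L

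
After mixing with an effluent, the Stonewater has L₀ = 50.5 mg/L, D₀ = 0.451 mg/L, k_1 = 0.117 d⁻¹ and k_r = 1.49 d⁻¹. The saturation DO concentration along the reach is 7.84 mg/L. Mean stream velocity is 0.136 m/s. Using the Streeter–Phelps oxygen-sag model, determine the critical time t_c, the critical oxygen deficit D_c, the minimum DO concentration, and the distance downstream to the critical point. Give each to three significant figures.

t_c ≈ 1.77 d; D_c ≈ 3.22 mg/L; min DO ≈ 4.62 mg/L; x_c ≈ 20.8 km

t_c = [1/(k_r−k_1)] ln[(k_r/k_1)(1 − D₀(k_r−k_1)/(k_1 L₀))]
= [1/(1.49−0.117)] ln[(1.49/0.117)(1 − 0.451×1.373/(0.117×50.5))]
= (1/1.373) ln[12.74 × 0.8952] = 0.7283 × ln(11.40) = 0.7283 × 2.434 = 1.773 d.
L(t_c) = L₀ e^(−k_1 t_c) = 50.5 × 0.8127 = 41.04 mg/L, and at the critical point k_r D_c = k_1 L, so D_c = (0.117/1.49) × 41.04 = 3.223 mg/L.
Minimum DO = C_s − D_c = 7.84 − 3.223 = 4.617 mg/L.
x_c = v t_c = 0.136 m/s × 1.773 d × 86400 s/d = 20830 m ≈ 20.8 km.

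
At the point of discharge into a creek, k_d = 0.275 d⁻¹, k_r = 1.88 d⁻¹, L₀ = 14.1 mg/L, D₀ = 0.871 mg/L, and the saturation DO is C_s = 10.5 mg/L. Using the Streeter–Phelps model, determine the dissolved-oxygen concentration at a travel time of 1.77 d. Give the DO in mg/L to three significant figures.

DO ≈ 9.07 mg/L

k_d L₀/(k_r−k_d) = 0.275×14.1/(1.88−0.275) = 3.878/1.605 = 2.416 mg/L.
e^(−k_d t) = e^(−0.275×1.770) = 0.6146; e^(−k_r t) = e^(−1.88×1.770) = 0.03588.
D = 2.416 × (0.6146 − 0.03588) + 0.871 × 0.03588 = 1.398 + 0.03125 = 1.429 mg/L.
DO = C_s − D = 10.5 − 1.429 = 9.071 mg/L.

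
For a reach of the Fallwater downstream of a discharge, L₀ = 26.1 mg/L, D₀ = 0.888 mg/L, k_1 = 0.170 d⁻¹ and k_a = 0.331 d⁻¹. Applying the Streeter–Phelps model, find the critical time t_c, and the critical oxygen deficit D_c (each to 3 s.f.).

At the critical point dD/dt = 0, so k_1 L₀ e^(−k_1 t) = k_a D. Substituting D(t) from the Streeter–Phelps equation and solving for t gives
t_c = ln[(k_a/k_1)(1 − D₀(k_a−k_1)/(k_1 L₀))] / (k_a−k_1).
Here k_a−k_1 = 0.1610 d⁻¹ and 1 − D₀(k_a−k_1)/(k_1 L₀) = 1 − 0.888×0.1610/(0.170×26.1) = 0.9678, so
t_c = ln(1.947 × 0.9678) / 0.1610 = 0.6336 / 0.1610 = 3.935 d.
D_c = (k_1/k_a) L₀ e^(−k_1 t_c) = (0.170/0.331) × 26.1 × e^(−0.170×3.935) = 0.5136 × 26.1 × 0.5122 = 6.866 mg/L.

t_c ≈ 3.94 d; D_c ≈ 6.87 mg/L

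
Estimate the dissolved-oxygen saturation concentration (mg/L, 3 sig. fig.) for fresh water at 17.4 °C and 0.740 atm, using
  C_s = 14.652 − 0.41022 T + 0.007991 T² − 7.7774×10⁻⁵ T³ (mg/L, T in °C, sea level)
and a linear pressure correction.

C_s ≈ 7.05 mg/L

At sea level: C_s = 14.652 − 0.41022×17.4 + 0.007991×17.4² − 7.7774×10⁻⁵×17.4³ = 9.524 mg/L.
Pressure correction: C_s' = 9.524 × 0.740 = 7.048 mg/L.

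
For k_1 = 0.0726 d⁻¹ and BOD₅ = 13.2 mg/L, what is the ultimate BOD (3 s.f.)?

L₀ ≈ 43.4 mg/L

BOD₅ = L₀(1 − e^(−5k_1)) ⇒ L₀ = BOD₅ / (1 − e^(−5×0.0726))
= 13.2 / (1 − 0.6956) = 13.2 / 0.3044 = 43.36 mg/L.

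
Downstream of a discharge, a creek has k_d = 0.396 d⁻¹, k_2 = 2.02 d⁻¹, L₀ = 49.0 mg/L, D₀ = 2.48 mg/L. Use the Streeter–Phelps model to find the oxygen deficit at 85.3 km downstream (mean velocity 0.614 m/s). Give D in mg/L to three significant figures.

Travel time t = x/v = 85.3 km / (0.614 m/s) = 85300 m / 0.614 m/s = 138900 s = 1.608 d.
k_d L₀/(k_2−k_d) = 0.396×49.0/(2.02−0.396) = 19.40/1.624 = 11.95 mg/L.
e^(−k_d t) = e^(−0.396×1.608) = 0.5290; e^(−k_2 t) = e^(−2.02×1.608) = 0.03885.
D = 11.95 × (0.5290 − 0.03885) + 2.48 × 0.03885 = 5.857 + 0.09635 = 5.953 mg/L.

D ≈ 5.95 mg/L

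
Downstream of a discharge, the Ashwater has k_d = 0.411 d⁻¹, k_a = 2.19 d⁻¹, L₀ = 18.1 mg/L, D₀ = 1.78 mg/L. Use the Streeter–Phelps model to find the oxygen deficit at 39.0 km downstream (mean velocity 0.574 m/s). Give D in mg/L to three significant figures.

D ≈ 2.60 mg/L

Travel time t = x/v = 39.0 km / (0.574 m/s) = 39000 m / 0.574 m/s = 67940 s = 0.7864 d.
k_d L₀/(k_a−k_d) = 0.411×18.1/(2.19−0.411) = 7.439/1.779 = 4.182 mg/L.
e^(−k_d t) = e^(−0.411×0.7864) = 0.7238; e^(−k_a t) = e^(−2.19×0.7864) = 0.1787.
D = 4.182 × (0.7238 − 0.1787) + 1.78 × 0.1787 = 2.280 + 0.3180 = 2.598 mg/L.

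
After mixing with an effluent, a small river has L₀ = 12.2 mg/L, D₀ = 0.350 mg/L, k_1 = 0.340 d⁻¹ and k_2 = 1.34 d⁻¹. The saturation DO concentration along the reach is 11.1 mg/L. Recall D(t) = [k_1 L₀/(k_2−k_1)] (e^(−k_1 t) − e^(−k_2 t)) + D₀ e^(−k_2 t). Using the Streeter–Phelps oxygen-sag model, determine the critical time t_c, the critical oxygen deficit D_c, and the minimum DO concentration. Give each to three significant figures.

At the critical point dD/dt = 0, so k_1 L₀ e^(−k_1 t) = k_2 D. Substituting D(t) from the Streeter–Phelps equation and solving for t gives
t_c = ln[(k_2/k_1)(1 − D₀(k_2−k_1)/(k_1 L₀))] / (k_2−k_1).
Here k_2−k_1 = 1.000 d⁻¹ and 1 − D₀(k_2−k_1)/(k_1 L₀) = 1 − 0.350×1.000/(0.340×12.2) = 0.9156, so
t_c = ln(3.941 × 0.9156) / 1.000 = 1.283 / 1.000 = 1.283 d.
L(t_c) = L₀ e^(−k_1 t_c) = 12.2 × 0.6464 = 7.886 mg/L, and at the critical point k_2 D_c = k_1 L, so D_c = (0.340/1.34) × 7.886 = 2.001 mg/L.
Minimum DO = C_s − D_c = 11.1 − 2.001 = 9.099 mg/L.

t_c ≈ 1.28 d; D_c ≈ 2.00 mg/L; min DO ≈ 9.10 mg/L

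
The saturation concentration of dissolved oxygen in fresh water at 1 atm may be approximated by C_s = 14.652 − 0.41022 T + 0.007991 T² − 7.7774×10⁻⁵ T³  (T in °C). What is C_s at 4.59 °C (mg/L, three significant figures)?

C_s = 14.652 − 0.41022×4.59 + 0.007991×4.59² − 7.7774×10⁻⁵×4.59³ = 12.93 mg/L.

C_s ≈ 12.9 mg/L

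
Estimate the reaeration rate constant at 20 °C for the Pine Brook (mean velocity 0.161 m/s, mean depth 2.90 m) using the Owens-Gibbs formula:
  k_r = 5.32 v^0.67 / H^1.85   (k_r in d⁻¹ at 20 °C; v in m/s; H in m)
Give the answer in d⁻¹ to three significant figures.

k_r ≈ 0.218 d⁻¹

k_r = 5.32 × 0.161^0.67 / 2.90^1.85 = 5.32 × 0.2942 / 7.169 = 0.2183 d⁻¹.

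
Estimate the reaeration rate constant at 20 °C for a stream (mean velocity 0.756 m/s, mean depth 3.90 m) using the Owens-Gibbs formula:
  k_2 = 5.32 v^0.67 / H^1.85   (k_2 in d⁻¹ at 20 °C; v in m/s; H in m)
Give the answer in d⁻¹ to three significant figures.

k_2 ≈ 0.356 d⁻¹

k_2 = 5.32 × 0.756^0.67 / 3.90^1.85 = 5.32 × 0.8291 / 12.40 = 0.3557 d⁻¹.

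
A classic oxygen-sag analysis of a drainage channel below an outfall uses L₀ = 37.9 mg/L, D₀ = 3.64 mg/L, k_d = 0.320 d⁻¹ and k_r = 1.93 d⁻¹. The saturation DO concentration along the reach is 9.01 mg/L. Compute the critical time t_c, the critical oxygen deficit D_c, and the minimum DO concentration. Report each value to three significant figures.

t_c ≈ 0.706 d; D_c ≈ 5.01 mg/L; min DO ≈ 4.00 mg/L

At the critical point dD/dt = 0, so k_d L₀ e^(−k_d t) = k_r D. Substituting D(t) from the Streeter–Phelps equation and solving for t gives
t_c = ln[(k_r/k_d)(1 − D₀(k_r−k_d)/(k_d L₀))] / (k_r−k_d).
Here k_r−k_d = 1.610 d⁻¹ and 1 − D₀(k_r−k_d)/(k_d L₀) = 1 − 3.64×1.610/(0.320×37.9) = 0.5168, so
t_c = ln(6.031 × 0.5168) / 1.610 = 1.137 / 1.610 = 0.7061 d.
L(t_c) = L₀ e^(−k_d t_c) = 37.9 × 0.7978 = 30.23 mg/L, and at the critical point k_r D_c = k_d L, so D_c = (0.320/1.93) × 30.23 = 5.013 mg/L.
Minimum DO = C_s − D_c = 9.01 − 5.013 = 3.997 mg/L.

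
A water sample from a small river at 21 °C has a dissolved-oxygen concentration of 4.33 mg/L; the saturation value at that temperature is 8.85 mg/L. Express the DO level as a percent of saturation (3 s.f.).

% saturation = C/C_s × 100 = 4.33/8.85 × 100 = 48.9 %.

48.9 % saturation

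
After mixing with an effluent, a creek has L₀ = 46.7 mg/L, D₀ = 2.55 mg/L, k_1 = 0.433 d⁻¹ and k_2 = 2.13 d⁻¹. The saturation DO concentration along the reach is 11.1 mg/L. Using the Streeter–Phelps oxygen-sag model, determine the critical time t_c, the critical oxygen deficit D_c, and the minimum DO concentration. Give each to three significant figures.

With k_2/k_1 = 4.919 and 1 − D₀(k_2−k_1)/(k_1 L₀) = 0.7860,
t_c = ln(4.919 × 0.7860) / (2.13 − 0.433) = ln(3.866) / 1.697 = 1.352/1.697 = 0.7969 d.
L(t_c) = L₀ e^(−k_1 t_c) = 46.7 × 0.7082 = 33.07 mg/L, and at the critical point k_2 D_c = k_1 L, so D_c = (0.433/2.13) × 33.07 = 6.723 mg/L.
Minimum DO = C_s − D_c = 11.1 − 6.723 = 4.377 mg/L.

t_c ≈ 0.797 d; D_c ≈ 6.72 mg/L; min DO ≈ 4.38 mg/L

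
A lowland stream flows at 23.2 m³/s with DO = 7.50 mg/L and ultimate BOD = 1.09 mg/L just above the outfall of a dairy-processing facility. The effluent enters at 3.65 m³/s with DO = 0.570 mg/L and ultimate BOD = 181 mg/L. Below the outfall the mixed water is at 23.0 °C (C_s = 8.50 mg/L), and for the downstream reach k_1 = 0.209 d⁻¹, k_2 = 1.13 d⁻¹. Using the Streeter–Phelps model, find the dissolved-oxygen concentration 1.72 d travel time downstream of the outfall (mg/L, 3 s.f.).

Mixed DO = (23.2×7.50 + 3.65×0.570)/(23.2+3.65) = 176.1/26.85 = 6.558 mg/L.
Mixed L₀ = (23.2×1.09 + 3.65×181)/(26.85) = 685.9/26.85 = 25.55 mg/L.
Initial deficit D₀ = C_s − DO₀ = 8.50 − 6.558 = 1.942 mg/L.
D(1.72) = [0.209×25.55/(1.13−0.209)](e^(−0.209×1.72) − e^(−1.13×1.72)) + 1.942 e^(−1.13×1.72)
= 5.797 × (0.6980 − 0.1432) + 1.942 × 0.1432 = 3.495 mg/L.
DO = 8.50 − 3.495 = 5.005 mg/L.

DO ≈ 5.01 mg/L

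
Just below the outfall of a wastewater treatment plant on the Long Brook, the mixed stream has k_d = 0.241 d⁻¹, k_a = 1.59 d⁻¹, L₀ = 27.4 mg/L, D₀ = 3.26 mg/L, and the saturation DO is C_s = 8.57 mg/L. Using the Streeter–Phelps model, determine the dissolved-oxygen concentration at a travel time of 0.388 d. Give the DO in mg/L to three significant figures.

k_d L₀/(k_a−k_d) = 0.241×27.4/(1.59−0.241) = 6.603/1.349 = 4.895 mg/L.
e^(−k_d t) = e^(−0.241×0.3880) = 0.9107; e^(−k_a t) = e^(−1.59×0.3880) = 0.5396.
D = 4.895 × (0.9107 − 0.5396) + 3.26 × 0.5396 = 1.817 + 1.759 = 3.576 mg/L.
DO = C_s − D = 8.57 − 3.576 = 4.994 mg/L.

DO ≈ 4.99 mg/L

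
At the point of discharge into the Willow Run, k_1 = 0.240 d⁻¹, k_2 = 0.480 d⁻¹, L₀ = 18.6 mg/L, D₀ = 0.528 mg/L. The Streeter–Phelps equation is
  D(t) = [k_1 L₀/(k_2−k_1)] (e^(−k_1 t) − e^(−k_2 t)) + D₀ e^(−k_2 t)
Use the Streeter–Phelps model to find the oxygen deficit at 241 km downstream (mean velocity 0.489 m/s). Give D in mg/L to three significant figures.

D ≈ 3.56 mg/L

Travel time t = x/v = 241 km / (0.489 m/s) = 241000 m / 0.489 m/s = 492800 s = 5.704 d.
k_1 L₀/(k_2−k_1) = 0.240×18.6/(0.480−0.240) = 4.464/0.2400 = 18.60 mg/L.
e^(−k_1 t) = e^(−0.240×5.704) = 0.2544; e^(−k_2 t) = e^(−0.480×5.704) = 0.06470.
D = 18.60 × (0.2544 − 0.06470) + 0.528 × 0.06470 = 3.528 + 0.03416 = 3.562 mg/L.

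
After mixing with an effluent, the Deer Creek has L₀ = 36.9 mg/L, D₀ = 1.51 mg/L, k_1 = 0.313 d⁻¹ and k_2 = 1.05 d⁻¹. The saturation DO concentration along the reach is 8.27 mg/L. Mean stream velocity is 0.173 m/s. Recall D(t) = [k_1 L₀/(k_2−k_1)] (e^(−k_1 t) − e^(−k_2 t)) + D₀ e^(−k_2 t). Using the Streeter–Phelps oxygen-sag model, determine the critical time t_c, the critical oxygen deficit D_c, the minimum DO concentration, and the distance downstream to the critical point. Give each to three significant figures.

t_c ≈ 1.50 d; D_c ≈ 6.87 mg/L; min DO ≈ 1.40 mg/L; x_c ≈ 22.5 km

With k_2/k_1 = 3.355 and 1 − D₀(k_2−k_1)/(k_1 L₀) = 0.9036,
t_c = ln(3.355 × 0.9036) / (1.05 − 0.313) = ln(3.031) / 0.7370 = 1.109/0.7370 = 1.505 d.
D_c = (k_1/k_2) L₀ e^(−k_1 t_c) = (0.313/1.05) × 36.9 × e^(−0.313×1.505) = 0.2981 × 36.9 × 0.6244 = 6.868 mg/L.
Minimum DO = C_s − D_c = 8.27 − 6.868 = 1.402 mg/L.
x_c = v t_c = 0.173 m/s × 1.505 d × 86400 s/d = 22490 m ≈ 22.5 km.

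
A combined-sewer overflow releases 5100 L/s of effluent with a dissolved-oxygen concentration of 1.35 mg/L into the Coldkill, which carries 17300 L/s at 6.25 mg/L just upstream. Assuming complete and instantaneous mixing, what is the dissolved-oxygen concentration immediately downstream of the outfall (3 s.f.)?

Flow-weighted mixing: C = (Q_r C_r + Q_w C_w)/(Q_r + Q_w)
= (17300×6.25 + 5100×1.35)/(17300 + 5100) = 115000/22400 = 5.134 mg/L.

5.13 mg/L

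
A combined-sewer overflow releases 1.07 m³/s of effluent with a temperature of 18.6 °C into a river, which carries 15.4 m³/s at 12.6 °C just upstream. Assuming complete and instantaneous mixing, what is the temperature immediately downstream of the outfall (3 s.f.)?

13.0 °C

Flow-weighted mixing: C = (Q_r C_r + Q_w C_w)/(Q_r + Q_w)
= (15.4×12.6 + 1.07×18.6)/(15.4 + 1.07) = 213.9/16.47 = 12.99 °C.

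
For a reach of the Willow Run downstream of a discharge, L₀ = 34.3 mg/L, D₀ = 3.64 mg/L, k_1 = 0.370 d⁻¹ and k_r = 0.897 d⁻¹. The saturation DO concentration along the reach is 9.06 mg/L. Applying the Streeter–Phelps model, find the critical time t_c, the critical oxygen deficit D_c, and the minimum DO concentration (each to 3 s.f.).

t_c ≈ 1.37 d; D_c ≈ 8.52 mg/L; min DO ≈ 0.536 mg/L

t_c = [1/(k_r−k_1)] ln[(k_r/k_1)(1 − D₀(k_r−k_1)/(k_1 L₀))]
= [1/(0.897−0.370)] ln[(0.897/0.370)(1 − 3.64×0.5270/(0.370×34.3))]
= (1/0.5270) ln[2.424 × 0.8488] = 1.898 × ln(2.058) = 1.898 × 0.7217 = 1.369 d.
L(t_c) = L₀ e^(−k_1 t_c) = 34.3 × 0.6025 = 20.67 mg/L, and at the critical point k_r D_c = k_1 L, so D_c = (0.370/0.897) × 20.67 = 8.524 mg/L.
Minimum DO = C_s − D_c = 9.06 − 8.524 = 0.5358 mg/L.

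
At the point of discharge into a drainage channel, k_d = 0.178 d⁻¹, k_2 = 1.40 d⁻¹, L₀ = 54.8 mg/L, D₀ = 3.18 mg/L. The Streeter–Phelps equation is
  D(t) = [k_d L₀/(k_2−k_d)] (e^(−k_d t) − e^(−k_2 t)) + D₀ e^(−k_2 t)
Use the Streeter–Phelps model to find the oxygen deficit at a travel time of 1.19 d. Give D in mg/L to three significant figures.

D ≈ 5.55 mg/L

k_d L₀/(k_2−k_d) = 0.178×54.8/(1.40−0.178) = 9.754/1.222 = 7.982 mg/L.
e^(−k_d t) = e^(−0.178×1.190) = 0.8091; e^(−k_2 t) = e^(−1.40×1.190) = 0.1890.
D = 7.982 × (0.8091 − 0.1890) + 3.18 × 0.1890 = 4.950 + 0.6010 = 5.551 mg/L.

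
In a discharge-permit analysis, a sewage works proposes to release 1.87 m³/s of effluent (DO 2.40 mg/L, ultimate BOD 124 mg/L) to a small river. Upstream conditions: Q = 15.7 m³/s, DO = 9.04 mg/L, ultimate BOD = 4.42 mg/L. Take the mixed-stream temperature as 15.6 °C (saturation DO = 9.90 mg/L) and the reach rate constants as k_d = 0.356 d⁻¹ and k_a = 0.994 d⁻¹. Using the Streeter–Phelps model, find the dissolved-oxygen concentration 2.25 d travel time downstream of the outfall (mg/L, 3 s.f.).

DO ≈ 6.46 mg/L

Mixed DO = (15.7×9.04 + 1.87×2.40)/(15.7+1.87) = 146.4/17.57 = 8.333 mg/L.
Mixed L₀ = (15.7×4.42 + 1.87×124)/(17.57) = 301.3/17.57 = 17.15 mg/L.
Initial deficit D₀ = C_s − DO₀ = 9.90 − 8.333 = 1.567 mg/L.
D(2.25) = [0.356×17.15/(0.994−0.356)](e^(−0.356×2.25) − e^(−0.994×2.25)) + 1.567 e^(−0.994×2.25)
= 9.568 × (0.4489 − 0.1068) + 1.567 × 0.1068 = 3.440 mg/L.
DO = 9.90 − 3.440 = 6.460 mg/L.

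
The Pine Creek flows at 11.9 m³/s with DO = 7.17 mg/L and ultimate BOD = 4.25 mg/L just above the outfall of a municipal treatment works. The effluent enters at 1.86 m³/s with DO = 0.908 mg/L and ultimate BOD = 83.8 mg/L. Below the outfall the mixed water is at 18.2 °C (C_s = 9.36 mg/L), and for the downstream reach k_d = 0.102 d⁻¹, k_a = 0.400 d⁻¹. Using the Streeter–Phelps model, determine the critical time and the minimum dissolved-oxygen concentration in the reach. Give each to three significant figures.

t_c ≈ 1.58 d; minimum DO ≈ 6.10 mg/L

Mixed DO = (11.9×7.17 + 1.86×0.908)/(11.9+1.86) = 87.01/13.76 = 6.324 mg/L.
Mixed L₀ = (11.9×4.25 + 1.86×83.8)/(13.76) = 206.4/13.76 = 15.00 mg/L.
Initial deficit D₀ = C_s − DO₀ = 9.36 − 6.324 = 3.036 mg/L.
t_c = (1/0.2980) ln[(0.400/0.102)(1 − 3.036×0.2980/(0.102×15.00))] = 3.356 × ln(1.603) = 1.583 d.
D_c = (0.102/0.400) × 15.00 × e^(−0.102×1.583) = 0.2550 × 15.00 × 0.8509 = 3.255 mg/L.
Minimum DO = 9.36 − 3.255 = 6.105 mg/L.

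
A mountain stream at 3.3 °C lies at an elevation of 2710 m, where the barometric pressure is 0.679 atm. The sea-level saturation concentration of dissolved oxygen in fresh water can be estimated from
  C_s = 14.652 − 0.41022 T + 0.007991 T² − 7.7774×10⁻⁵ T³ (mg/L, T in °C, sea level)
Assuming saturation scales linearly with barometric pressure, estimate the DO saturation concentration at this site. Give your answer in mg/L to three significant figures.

At sea level: C_s = 14.652 − 0.41022×3.3 + 0.007991×3.3² − 7.7774×10⁻⁵×3.3³ = 13.38 mg/L.
Pressure correction: C_s' = 13.38 × 0.679 = 9.087 mg/L.

C_s ≈ 9.09 mg/L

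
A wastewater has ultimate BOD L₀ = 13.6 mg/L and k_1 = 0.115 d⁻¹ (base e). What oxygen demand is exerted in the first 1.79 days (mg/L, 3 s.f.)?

y ≈ 2.53 mg/L

y_t = L₀(1 − e^(−k_1 t)) = 13.6 × (1 − e^(−0.115×1.79))
= 13.6 × (1 − 0.8140) = 13.6 × 0.1860 = 2.530 mg/L.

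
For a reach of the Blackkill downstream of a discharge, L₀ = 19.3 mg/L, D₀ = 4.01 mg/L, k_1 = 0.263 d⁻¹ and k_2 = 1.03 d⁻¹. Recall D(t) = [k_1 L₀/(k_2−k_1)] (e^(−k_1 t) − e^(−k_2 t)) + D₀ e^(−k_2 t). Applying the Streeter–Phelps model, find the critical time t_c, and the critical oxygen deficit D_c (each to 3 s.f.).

t_c ≈ 0.566 d; D_c ≈ 4.25 mg/L

With k_2/k_1 = 3.916 and 1 − D₀(k_2−k_1)/(k_1 L₀) = 0.3941,
t_c = ln(3.916 × 0.3941) / (1.03 − 0.263) = ln(1.543) / 0.7670 = 0.4339/0.7670 = 0.5657 d.
D_c = (k_1/k_2) L₀ e^(−k_1 t_c) = (0.263/1.03) × 19.3 × e^(−0.263×0.5657) = 0.2553 × 19.3 × 0.8618 = 4.247 mg/L.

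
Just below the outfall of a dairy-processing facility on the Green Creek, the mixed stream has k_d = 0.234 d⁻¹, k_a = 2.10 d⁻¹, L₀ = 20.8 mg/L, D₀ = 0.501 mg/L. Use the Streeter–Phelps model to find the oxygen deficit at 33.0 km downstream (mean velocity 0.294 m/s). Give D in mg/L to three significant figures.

D ≈ 1.79 mg/L

Travel time t = x/v = 33.0 km / (0.294 m/s) = 33000 m / 0.294 m/s = 112200 s = 1.299 d.
k_d L₀/(k_a−k_d) = 0.234×20.8/(2.10−0.234) = 4.867/1.866 = 2.608 mg/L.
e^(−k_d t) = e^(−0.234×1.299) = 0.7379; e^(−k_a t) = e^(−2.10×1.299) = 0.06534.
D = 2.608 × (0.7379 − 0.06534) + 0.501 × 0.06534 = 1.754 + 0.03273 = 1.787 mg/L.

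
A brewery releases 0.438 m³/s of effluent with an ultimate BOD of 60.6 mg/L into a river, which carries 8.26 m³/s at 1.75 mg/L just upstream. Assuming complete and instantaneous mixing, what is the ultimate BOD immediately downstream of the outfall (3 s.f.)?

4.71 mg/L

Flow-weighted mixing: C = (Q_r C_r + Q_w C_w)/(Q_r + Q_w)
= (8.26×1.75 + 0.438×60.6)/(8.26 + 0.438) = 41.00/8.698 = 4.713 mg/L.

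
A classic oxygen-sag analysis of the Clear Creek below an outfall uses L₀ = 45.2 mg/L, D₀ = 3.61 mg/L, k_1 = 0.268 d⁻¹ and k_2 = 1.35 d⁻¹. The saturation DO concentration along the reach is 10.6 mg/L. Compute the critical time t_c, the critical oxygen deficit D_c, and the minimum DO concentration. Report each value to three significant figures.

t_c ≈ 1.13 d; D_c ≈ 6.62 mg/L; min DO ≈ 3.98 mg/L

With k_2/k_1 = 5.037 and 1 − D₀(k_2−k_1)/(k_1 L₀) = 0.6776,
t_c = ln(5.037 × 0.6776) / (1.35 − 0.268) = ln(3.413) / 1.082 = 1.228/1.082 = 1.135 d.
L(t_c) = L₀ e^(−k_1 t_c) = 45.2 × 0.7378 = 33.35 mg/L, and at the critical point k_2 D_c = k_1 L, so D_c = (0.268/1.35) × 33.35 = 6.620 mg/L.
Minimum DO = C_s − D_c = 10.6 − 6.620 = 3.980 mg/L.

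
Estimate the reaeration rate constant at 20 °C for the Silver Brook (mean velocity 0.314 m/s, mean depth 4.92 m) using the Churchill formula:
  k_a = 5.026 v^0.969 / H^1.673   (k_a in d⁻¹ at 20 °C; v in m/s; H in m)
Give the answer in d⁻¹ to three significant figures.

k_a ≈ 0.114 d⁻¹

k_a = 5.026 × 0.314^0.969 / 4.92^1.673 = 5.026 × 0.3255 / 14.38 = 0.1138 d⁻¹.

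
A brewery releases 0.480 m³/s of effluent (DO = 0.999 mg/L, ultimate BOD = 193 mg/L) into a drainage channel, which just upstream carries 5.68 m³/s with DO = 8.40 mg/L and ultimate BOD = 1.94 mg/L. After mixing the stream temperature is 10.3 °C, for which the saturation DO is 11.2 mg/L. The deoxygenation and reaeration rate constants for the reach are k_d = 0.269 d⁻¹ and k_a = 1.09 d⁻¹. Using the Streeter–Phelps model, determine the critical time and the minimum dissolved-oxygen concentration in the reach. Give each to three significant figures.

Mixed DO = (5.68×8.40 + 0.480×0.999)/(5.68+0.480) = 48.19/6.160 = 7.823 mg/L.
Mixed L₀ = (5.68×1.94 + 0.480×193)/(6.160) = 103.7/6.160 = 16.83 mg/L.
Initial deficit D₀ = C_s − DO₀ = 11.2 − 7.823 = 3.377 mg/L.
t_c = (1/0.8210) ln[(1.09/0.269)(1 − 3.377×0.8210/(0.269×16.83))] = 1.218 × ln(1.570) = 0.5498 d.
D_c = (0.269/1.09) × 16.83 × e^(−0.269×0.5498) = 0.2468 × 16.83 × 0.8625 = 3.582 mg/L.
Minimum DO = 11.2 − 3.582 = 7.618 mg/L.

t_c ≈ 0.550 d; minimum DO ≈ 7.62 mg/L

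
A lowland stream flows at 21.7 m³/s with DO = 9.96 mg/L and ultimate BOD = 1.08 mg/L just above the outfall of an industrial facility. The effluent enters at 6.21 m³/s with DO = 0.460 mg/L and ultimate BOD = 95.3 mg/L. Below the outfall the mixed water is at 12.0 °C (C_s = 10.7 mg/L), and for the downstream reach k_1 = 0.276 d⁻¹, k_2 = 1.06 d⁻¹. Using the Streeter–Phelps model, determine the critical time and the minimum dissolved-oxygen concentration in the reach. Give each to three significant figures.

Mixed DO = (21.7×9.96 + 6.21×0.460)/(21.7+6.21) = 219.0/27.91 = 7.846 mg/L.
Mixed L₀ = (21.7×1.08 + 6.21×95.3)/(27.91) = 615.2/27.91 = 22.04 mg/L.
Initial deficit D₀ = C_s − DO₀ = 10.7 − 7.846 = 2.854 mg/L.
t_c = (1/0.7840) ln[(1.06/0.276)(1 − 2.854×0.7840/(0.276×22.04))] = 1.276 × ln(2.428) = 1.132 d.
D_c = (0.276/1.06) × 22.04 × e^(−0.276×1.132) = 0.2604 × 22.04 × 0.7317 = 4.200 mg/L.
Minimum DO = 10.7 − 4.200 = 6.500 mg/L.

t_c ≈ 1.13 d; minimum DO ≈ 6.50 mg/L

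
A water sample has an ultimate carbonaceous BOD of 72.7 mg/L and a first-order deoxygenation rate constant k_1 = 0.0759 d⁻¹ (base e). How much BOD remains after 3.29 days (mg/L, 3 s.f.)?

L_t = L₀ e^(−k_1 t) = 72.7 × e^(−0.0759×3.29) = 72.7 × 0.7790 = 56.64 mg/L.

L ≈ 56.6 mg/L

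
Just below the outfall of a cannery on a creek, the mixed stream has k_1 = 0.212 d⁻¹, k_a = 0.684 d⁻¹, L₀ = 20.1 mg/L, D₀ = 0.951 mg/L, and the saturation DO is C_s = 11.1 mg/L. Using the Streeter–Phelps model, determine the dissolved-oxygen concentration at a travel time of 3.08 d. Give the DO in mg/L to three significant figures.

DO ≈ 7.38 mg/L

k_1 L₀/(k_a−k_1) = 0.212×20.1/(0.684−0.212) = 4.261/0.4720 = 9.028 mg/L.
e^(−k_1 t) = e^(−0.212×3.080) = 0.5205; e^(−k_a t) = e^(−0.684×3.080) = 0.1216.
D = 9.028 × (0.5205 − 0.1216) + 0.951 × 0.1216 = 3.601 + 0.1157 = 3.717 mg/L.
DO = C_s − D = 11.1 − 3.717 = 7.383 mg/L.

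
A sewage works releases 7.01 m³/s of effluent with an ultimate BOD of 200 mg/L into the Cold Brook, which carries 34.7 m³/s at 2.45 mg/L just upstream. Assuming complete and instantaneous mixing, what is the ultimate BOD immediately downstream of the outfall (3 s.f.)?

35.7 mg/L

Flow-weighted mixing: C = (Q_r C_r + Q_w C_w)/(Q_r + Q_w)
= (34.7×2.45 + 7.01×200)/(34.7 + 7.01) = 1487/41.71 = 35.65 mg/L.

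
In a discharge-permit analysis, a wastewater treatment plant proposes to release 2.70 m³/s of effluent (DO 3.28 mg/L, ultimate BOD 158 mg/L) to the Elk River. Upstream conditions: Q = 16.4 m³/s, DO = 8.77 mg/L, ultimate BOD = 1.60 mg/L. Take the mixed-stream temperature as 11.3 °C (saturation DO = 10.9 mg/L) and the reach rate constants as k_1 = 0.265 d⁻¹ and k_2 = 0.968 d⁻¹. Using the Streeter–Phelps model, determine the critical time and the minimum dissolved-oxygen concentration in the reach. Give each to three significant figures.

Mixed DO = (16.4×8.77 + 2.70×3.28)/(16.4+2.70) = 152.7/19.10 = 7.994 mg/L.
Mixed L₀ = (16.4×1.60 + 2.70×158)/(19.10) = 452.8/19.10 = 23.71 mg/L.
Initial deficit D₀ = C_s − DO₀ = 10.9 − 7.994 = 2.906 mg/L.
t_c = (1/0.7030) ln[(0.968/0.265)(1 − 2.906×0.7030/(0.265×23.71))] = 1.422 × ln(2.465) = 1.283 d.
D_c = (0.265/0.968) × 23.71 × e^(−0.265×1.283) = 0.2738 × 23.71 × 0.7117 = 4.619 mg/L.
Minimum DO = 10.9 − 4.619 = 6.281 mg/L.

t_c ≈ 1.28 d; minimum DO ≈ 6.28 mg/L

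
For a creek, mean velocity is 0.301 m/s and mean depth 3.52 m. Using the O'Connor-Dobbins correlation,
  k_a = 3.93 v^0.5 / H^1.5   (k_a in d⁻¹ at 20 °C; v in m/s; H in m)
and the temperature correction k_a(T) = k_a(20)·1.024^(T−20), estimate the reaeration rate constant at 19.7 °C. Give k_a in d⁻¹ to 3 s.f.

k_a(20) = 3.93 × 0.301^0.5 / 3.52^1.5 = 3.93 × 0.5486 / 6.604 = 0.3265 d⁻¹.
k_a(19.7) = 0.3265 × 1.024^(19.7−20) = 0.3265 × 0.9929 = 0.3242 d⁻¹.

k_a ≈ 0.324 d⁻¹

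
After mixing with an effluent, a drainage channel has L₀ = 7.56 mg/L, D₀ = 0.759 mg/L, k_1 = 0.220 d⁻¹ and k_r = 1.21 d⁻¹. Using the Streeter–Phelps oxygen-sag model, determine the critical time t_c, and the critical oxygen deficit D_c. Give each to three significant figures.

t_c ≈ 1.11 d; D_c ≈ 1.08 mg/L

At the critical point dD/dt = 0, so k_1 L₀ e^(−k_1 t) = k_r D. Substituting D(t) from the Streeter–Phelps equation and solving for t gives
t_c = ln[(k_r/k_1)(1 − D₀(k_r−k_1)/(k_1 L₀))] / (k_r−k_1).
Here k_r−k_1 = 0.9900 d⁻¹ and 1 − D₀(k_r−k_1)/(k_1 L₀) = 1 − 0.759×0.9900/(0.220×7.56) = 0.5482, so
t_c = ln(5.500 × 0.5482) / 0.9900 = 1.104 / 0.9900 = 1.115 d.
D_c = (k_1/k_r) L₀ e^(−k_1 t_c) = (0.220/1.21) × 7.56 × e^(−0.220×1.115) = 0.1818 × 7.56 × 0.7825 = 1.076 mg/L.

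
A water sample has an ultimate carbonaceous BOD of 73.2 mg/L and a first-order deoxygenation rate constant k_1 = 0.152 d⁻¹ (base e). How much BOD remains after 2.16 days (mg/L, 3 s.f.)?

L_t = L₀ e^(−k_1 t) = 73.2 × e^(−0.152×2.16) = 73.2 × 0.7201 = 52.71 mg/L.

L ≈ 52.7 mg/L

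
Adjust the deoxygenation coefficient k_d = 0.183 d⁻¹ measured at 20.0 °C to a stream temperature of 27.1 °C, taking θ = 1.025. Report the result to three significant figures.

k_d ≈ 0.218 d⁻¹

k_d(T₂) = k_d(T₁) · θ^(T₂−T₁) = 0.183 × 1.025^(27.1−20.0)
= 0.183 × 1.025^7.10 = 0.183 × 1.192 = 0.2181 d⁻¹.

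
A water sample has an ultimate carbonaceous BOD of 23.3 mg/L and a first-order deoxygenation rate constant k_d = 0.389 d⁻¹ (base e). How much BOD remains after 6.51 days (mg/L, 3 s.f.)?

L_t = L₀ e^(−k_d t) = 23.3 × e^(−0.389×6.51) = 23.3 × 0.07947 = 1.852 mg/L.

L ≈ 1.85 mg/L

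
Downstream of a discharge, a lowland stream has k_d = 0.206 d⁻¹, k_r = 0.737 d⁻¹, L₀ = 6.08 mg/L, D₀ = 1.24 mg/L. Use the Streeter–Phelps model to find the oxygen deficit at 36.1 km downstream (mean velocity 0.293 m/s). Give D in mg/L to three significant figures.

D ≈ 1.37 mg/L

Travel time t = x/v = 36.1 km / (0.293 m/s) = 36100 m / 0.293 m/s = 123200 s = 1.426 d.
k_d L₀/(k_r−k_d) = 0.206×6.08/(0.737−0.206) = 1.252/0.5310 = 2.359 mg/L.
e^(−k_d t) = e^(−0.206×1.426) = 0.7455; e^(−k_r t) = e^(−0.737×1.426) = 0.3496.
D = 2.359 × (0.7455 − 0.3496) + 1.24 × 0.3496 = 0.9337 + 0.4335 = 1.367 mg/L.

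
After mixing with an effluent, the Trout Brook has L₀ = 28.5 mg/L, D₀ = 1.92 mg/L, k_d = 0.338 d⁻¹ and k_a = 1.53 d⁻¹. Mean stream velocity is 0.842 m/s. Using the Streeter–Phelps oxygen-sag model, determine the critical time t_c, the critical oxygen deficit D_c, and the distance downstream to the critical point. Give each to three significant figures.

At the critical point dD/dt = 0, so k_d L₀ e^(−k_d t) = k_a D. Substituting D(t) from the Streeter–Phelps equation and solving for t gives
t_c = ln[(k_a/k_d)(1 − D₀(k_a−k_d)/(k_d L₀))] / (k_a−k_d).
Here k_a−k_d = 1.192 d⁻¹ and 1 − D₀(k_a−k_d)/(k_d L₀) = 1 − 1.92×1.192/(0.338×28.5) = 0.7624, so
t_c = ln(4.527 × 0.7624) / 1.192 = 1.239 / 1.192 = 1.039 d.
D_c = (k_d/k_a) L₀ e^(−k_d t_c) = (0.338/1.53) × 28.5 × e^(−0.338×1.039) = 0.2209 × 28.5 × 0.7038 = 4.431 mg/L.
x_c = v t_c = 0.842 m/s × 1.039 d × 86400 s/d = 75600 m ≈ 75.6 km.

t_c ≈ 1.04 d; D_c ≈ 4.43 mg/L; x_c ≈ 75.6 km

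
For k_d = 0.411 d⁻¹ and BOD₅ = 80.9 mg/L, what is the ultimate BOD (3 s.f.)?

L₀ ≈ 92.8 mg/L

BOD₅ = L₀(1 − e^(−5k_d)) ⇒ L₀ = BOD₅ / (1 − e^(−5×0.411))
= 80.9 / (1 − 0.1281) = 80.9 / 0.8719 = 92.79 mg/L.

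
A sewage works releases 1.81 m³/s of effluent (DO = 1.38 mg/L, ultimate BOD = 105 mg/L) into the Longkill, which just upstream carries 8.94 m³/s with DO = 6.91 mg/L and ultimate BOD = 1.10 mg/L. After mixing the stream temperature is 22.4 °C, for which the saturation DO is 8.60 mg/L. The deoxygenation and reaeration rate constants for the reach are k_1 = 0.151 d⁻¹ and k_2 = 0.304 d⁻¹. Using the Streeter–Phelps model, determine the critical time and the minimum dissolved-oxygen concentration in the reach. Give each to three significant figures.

t_c ≈ 3.57 d; minimum DO ≈ 3.21 mg/L

Mixed DO = (8.94×6.91 + 1.81×1.38)/(8.94+1.81) = 64.27/10.75 = 5.979 mg/L.
Mixed L₀ = (8.94×1.10 + 1.81×105)/(10.75) = 199.9/10.75 = 18.59 mg/L.
Initial deficit D₀ = C_s − DO₀ = 8.60 − 5.979 = 2.621 mg/L.
t_c = (1/0.1530) ln[(0.304/0.151)(1 − 2.621×0.1530/(0.151×18.59))] = 6.536 × ln(1.726) = 3.566 d.
D_c = (0.151/0.304) × 18.59 × e^(−0.151×3.566) = 0.4967 × 18.59 × 0.5836 = 5.390 mg/L.
Minimum DO = 8.60 − 5.390 = 3.210 mg/L.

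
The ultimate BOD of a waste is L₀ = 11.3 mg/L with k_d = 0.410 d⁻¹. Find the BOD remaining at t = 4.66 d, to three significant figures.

L_t = L₀ e^(−k_d t) = 11.3 × e^(−0.410×4.66) = 11.3 × 0.1480 = 1.672 mg/L.

L ≈ 1.67 mg/L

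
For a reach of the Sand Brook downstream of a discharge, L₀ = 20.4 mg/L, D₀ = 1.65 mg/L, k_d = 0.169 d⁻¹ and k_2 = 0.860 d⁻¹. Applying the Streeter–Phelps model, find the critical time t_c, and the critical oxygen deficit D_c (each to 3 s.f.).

At the critical point dD/dt = 0, so k_d L₀ e^(−k_d t) = k_2 D. Substituting D(t) from the Streeter–Phelps equation and solving for t gives
t_c = ln[(k_2/k_d)(1 − D₀(k_2−k_d)/(k_d L₀))] / (k_2−k_d).
Here k_2−k_d = 0.6910 d⁻¹ and 1 − D₀(k_2−k_d)/(k_d L₀) = 1 − 1.65×0.6910/(0.169×20.4) = 0.6693, so
t_c = ln(5.089 × 0.6693) / 0.6910 = 1.225 / 0.6910 = 1.774 d.
L(t_c) = L₀ e^(−k_d t_c) = 20.4 × 0.7410 = 15.12 mg/L, and at the critical point k_2 D_c = k_d L, so D_c = (0.169/0.860) × 15.12 = 2.971 mg/L.

t_c ≈ 1.77 d; D_c ≈ 2.97 mg/L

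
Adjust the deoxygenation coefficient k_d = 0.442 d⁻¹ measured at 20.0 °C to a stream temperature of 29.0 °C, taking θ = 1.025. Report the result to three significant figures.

k_d(T₂) = k_d(T₁) · θ^(T₂−T₁) = 0.442 × 1.025^(29.0−20.0)
= 0.442 × 1.025^9.00 = 0.442 × 1.249 = 0.5520 d⁻¹.

k_d ≈ 0.552 d⁻¹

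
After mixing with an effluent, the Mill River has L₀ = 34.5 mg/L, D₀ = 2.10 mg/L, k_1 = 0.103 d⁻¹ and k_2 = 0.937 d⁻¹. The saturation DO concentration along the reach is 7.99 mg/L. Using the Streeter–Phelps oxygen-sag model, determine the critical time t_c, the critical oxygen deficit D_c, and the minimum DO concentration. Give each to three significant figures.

At the critical point dD/dt = 0, so k_1 L₀ e^(−k_1 t) = k_2 D. Substituting D(t) from the Streeter–Phelps equation and solving for t gives
t_c = ln[(k_2/k_1)(1 − D₀(k_2−k_1)/(k_1 L₀))] / (k_2−k_1).
Here k_2−k_1 = 0.8340 d⁻¹ and 1 − D₀(k_2−k_1)/(k_1 L₀) = 1 − 2.10×0.8340/(0.103×34.5) = 0.5071, so
t_c = ln(9.097 × 0.5071) / 0.8340 = 1.529 / 0.8340 = 1.833 d.
L(t_c) = L₀ e^(−k_1 t_c) = 34.5 × 0.8279 = 28.56 mg/L, and at the critical point k_2 D_c = k_1 L, so D_c = (0.103/0.937) × 28.56 = 3.140 mg/L.
Minimum DO = C_s − D_c = 7.99 − 3.140 = 4.850 mg/L.

t_c ≈ 1.83 d; D_c ≈ 3.14 mg/L; min DO ≈ 4.85 mg/L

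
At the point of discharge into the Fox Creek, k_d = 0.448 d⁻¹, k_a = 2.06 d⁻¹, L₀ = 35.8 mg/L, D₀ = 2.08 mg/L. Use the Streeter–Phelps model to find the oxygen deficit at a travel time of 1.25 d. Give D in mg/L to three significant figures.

D ≈ 5.08 mg/L

k_d L₀/(k_a−k_d) = 0.448×35.8/(2.06−0.448) = 16.04/1.612 = 9.949 mg/L.
e^(−k_d t) = e^(−0.448×1.250) = 0.5712; e^(−k_a t) = e^(−2.06×1.250) = 0.07615.
D = 9.949 × (0.5712 − 0.07615) + 2.08 × 0.07615 = 4.925 + 0.1584 = 5.084 mg/L.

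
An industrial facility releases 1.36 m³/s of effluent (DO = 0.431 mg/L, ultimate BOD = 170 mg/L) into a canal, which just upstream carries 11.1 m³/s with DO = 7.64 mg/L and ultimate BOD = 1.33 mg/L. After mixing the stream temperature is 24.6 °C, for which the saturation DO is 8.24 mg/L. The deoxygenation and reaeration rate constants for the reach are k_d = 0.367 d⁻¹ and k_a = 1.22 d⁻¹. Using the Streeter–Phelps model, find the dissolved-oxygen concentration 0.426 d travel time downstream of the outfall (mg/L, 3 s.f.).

Mixed DO = (11.1×7.64 + 1.36×0.431)/(11.1+1.36) = 85.39/12.46 = 6.853 mg/L.
Mixed L₀ = (11.1×1.33 + 1.36×170)/(12.46) = 246.0/12.46 = 19.74 mg/L.
Initial deficit D₀ = C_s − DO₀ = 8.24 − 6.853 = 1.387 mg/L.
D(0.426) = [0.367×19.74/(1.22−0.367)](e^(−0.367×0.426) − e^(−1.22×0.426)) + 1.387 e^(−1.22×0.426)
= 8.493 × (0.8553 − 0.5947) + 1.387 × 0.5947 = 3.038 mg/L.
DO = 8.24 − 3.038 = 5.202 mg/L.

DO ≈ 5.20 mg/L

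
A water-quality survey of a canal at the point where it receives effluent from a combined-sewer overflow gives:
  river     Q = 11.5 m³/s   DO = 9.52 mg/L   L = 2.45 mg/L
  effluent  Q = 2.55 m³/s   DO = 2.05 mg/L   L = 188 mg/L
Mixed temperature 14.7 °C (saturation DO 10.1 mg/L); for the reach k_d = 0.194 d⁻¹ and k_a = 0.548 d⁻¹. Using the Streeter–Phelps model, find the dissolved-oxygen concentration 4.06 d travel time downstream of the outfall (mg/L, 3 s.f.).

DO ≈ 3.02 mg/L

Mixed DO = (11.5×9.52 + 2.55×2.05)/(11.5+2.55) = 114.7/14.05 = 8.164 mg/L.
Mixed L₀ = (11.5×2.45 + 2.55×188)/(14.05) = 507.6/14.05 = 36.13 mg/L.
Initial deficit D₀ = C_s − DO₀ = 10.1 − 8.164 = 1.936 mg/L.
D(4.06) = [0.194×36.13/(0.548−0.194)](e^(−0.194×4.06) − e^(−0.548×4.06)) + 1.936 e^(−0.548×4.06)
= 19.80 × (0.4549 − 0.1081) + 1.936 × 0.1081 = 7.076 mg/L.
DO = 10.1 − 7.076 = 3.024 mg/L.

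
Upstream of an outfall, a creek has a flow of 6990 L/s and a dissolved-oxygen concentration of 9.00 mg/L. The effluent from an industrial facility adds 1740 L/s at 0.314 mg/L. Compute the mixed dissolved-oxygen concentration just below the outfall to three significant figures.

7.27 mg/L

Flow-weighted mixing: C = (Q_r C_r + Q_w C_w)/(Q_r + Q_w)
= (6990×9.00 + 1740×0.314)/(6990 + 1740) = 63460/8730 = 7.269 mg/L.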